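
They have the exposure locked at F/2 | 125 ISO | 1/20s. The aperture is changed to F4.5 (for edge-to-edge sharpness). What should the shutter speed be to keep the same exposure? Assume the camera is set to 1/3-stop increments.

1/4s

Aperture: f/2 → f/2.2 → f/2.5 → f/2.8 → f/3.2 → f/3.5 → f/4 → f/4.5 — 2 1/3 stops stopped down (darker).
Need 2 1/3 stops brighter from the shutter speed: 1/20 → 1/15 → 1/13 → 1/10 → 1/8 → 1/6 → 1/5 → 1/4.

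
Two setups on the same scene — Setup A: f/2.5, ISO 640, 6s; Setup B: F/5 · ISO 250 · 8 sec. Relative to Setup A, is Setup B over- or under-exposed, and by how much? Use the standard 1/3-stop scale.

3 stops darker

Aperture: f/2.5 → f/2.8 → f/3.2 → f/3.5 → f/4 → f/4.5 → f/5 — 2 stops stopped down (darker).
Shutter speed: 6 → 8 — 1/3 stop longer (brighter).
ISO: 640 → 500 → 400 → 320 → 250 — 1 1/3 stops dropped (darker).
Net: −2 +1/3 −1 1/3 = −3 stops.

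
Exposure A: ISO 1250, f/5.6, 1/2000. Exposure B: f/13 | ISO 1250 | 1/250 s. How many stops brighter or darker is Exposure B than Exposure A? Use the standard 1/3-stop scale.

Aperture: f/5.6 → f/6.3 → f/7.1 → f/8 → f/9 → f/10 → f/11 → f/13 — 2 1/3 stops narrower (darker).
Shutter speed: 1/2000 → 1/1600 → 1/1250 → 1/1000 → 1/800 → 1/640 → 1/500 → 1/400 → 1/320 → 1/250 — 3 stops longer (brighter).
ISO: unchanged.
Net: −2 1/3 +3 = +2/3 stops.

2/3 stop brighter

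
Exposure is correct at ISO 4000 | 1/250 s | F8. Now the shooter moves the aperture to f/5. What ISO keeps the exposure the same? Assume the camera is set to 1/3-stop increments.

ISO 1600

Aperture: f/8 → f/7.1 → f/6.3 → f/5.6 → f/5 — 1 1/3 stops opened up (brighter).
Need 1 1/3 stops darker from the ISO: 4000 → 3200 → 2500 → 2000 → 1600.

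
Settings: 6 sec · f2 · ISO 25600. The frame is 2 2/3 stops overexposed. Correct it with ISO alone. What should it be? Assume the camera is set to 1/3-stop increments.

ISO 4000

Overexposed by 2 2/3 stops → need 2 2/3 stops darker.
ISO: 25600 → 20000 → 16000 → 12800 → 10000 → 8000 → 6400 → 5000 → 4000.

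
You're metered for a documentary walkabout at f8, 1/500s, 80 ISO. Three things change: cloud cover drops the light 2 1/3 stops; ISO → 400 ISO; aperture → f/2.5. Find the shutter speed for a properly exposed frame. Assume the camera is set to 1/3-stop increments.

Scene light: 2 1/3 stops darker.
ISO: 80 → 100 → 125 → 160 → 200 → 250 → 320 → 400 — 2 1/3 stops raised (brighter).
Aperture: f/8 → f/7.1 → f/6.3 → f/5.6 → f/5 → f/4.5 → f/4 → f/3.5 → f/3.2 → f/2.8 → f/2.5 — 3 1/3 stops larger aperture (brighter).
Net so far: 3 1/3 stops brighter. Shutter speed: 1/500 → 1/640 → 1/800 → 1/1000 → 1/1250 → 1/1600 → 1/2000 → 1/2500 → 1/3200 → 1/4000 → 1/5000.

1/5000s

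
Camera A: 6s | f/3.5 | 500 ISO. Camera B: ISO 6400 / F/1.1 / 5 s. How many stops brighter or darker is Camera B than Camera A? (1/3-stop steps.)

6 2/3 stops brighter

Aperture: f/3.5 → f/3.2 → f/2.8 → f/2.5 → f/2.2 → f/2 → f/1.8 → f/1.6 → f/1.4 → f/1.2 → f/1.1 — 3 1/3 stops larger aperture (brighter).
Shutter speed: 6 → 5 — 1/3 stop faster (darker).
ISO: 500 → 640 → 800 → 1000 → 1250 → 1600 → 2000 → 2500 → 3200 → 4000 → 5000 → 6400 — 3 2/3 stops raised (brighter).
Net: +3 1/3 −1/3 +3 2/3 = +6 2/3 stops.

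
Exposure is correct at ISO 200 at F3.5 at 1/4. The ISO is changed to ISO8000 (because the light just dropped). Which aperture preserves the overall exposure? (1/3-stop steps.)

f/22

ISO: 200 → 250 → 320 → 400 → 500 → 640 → 800 → 1000 → 1250 → 1600 → 2000 → 2500 → 3200 → 4000 → 5000 → 6400 → 8000 — 5 1/3 stops higher (brighter).
Need 5 1/3 stops darker from the aperture: f/3.5 → f/4 → f/4.5 → f/5 → f/5.6 → f/6.3 → f/7.1 → f/8 → f/9 → f/10 → f/11 → f/13 → f/14 → f/16 → f/18 → f/20 → f/22.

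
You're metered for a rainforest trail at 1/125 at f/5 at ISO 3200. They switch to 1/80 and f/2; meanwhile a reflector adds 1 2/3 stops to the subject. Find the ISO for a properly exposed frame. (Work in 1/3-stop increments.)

Scene light: 1 2/3 stops brighter.
Shutter speed: 1/125 → 1/100 → 1/80 — 2/3 stop slower (brighter).
Aperture: f/5 → f/4.5 → f/4 → f/3.5 → f/3.2 → f/2.8 → f/2.5 → f/2.2 → f/2 — 2 2/3 stops opened up (brighter).
Net so far: 5 stops brighter. ISO: 3200 → 2500 → 2000 → 1600 → 1250 → 1000 → 800 → 640 → 500 → 400 → 320 → 250 → 200 → 160 → 125 → 100.

ISO 100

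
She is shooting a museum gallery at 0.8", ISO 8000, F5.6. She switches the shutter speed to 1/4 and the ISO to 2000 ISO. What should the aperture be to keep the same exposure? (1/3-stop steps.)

Shutter speed: 0.8 → 0.6 → 0.5 → 0.4 → 0.3 → 1/4 — 1 2/3 stops faster (darker).
ISO: 8000 → 6400 → 5000 → 4000 → 3200 → 2500 → 2000 — 2 stops lower (darker).
Net change so far: 3 2/3 stops darker. Offset with the aperture: f/5.6 → f/5 → f/4.5 → f/4 → f/3.5 → f/3.2 → f/2.8 → f/2.5 → f/2.2 → f/2 → f/1.8 → f/1.6.

f/1.6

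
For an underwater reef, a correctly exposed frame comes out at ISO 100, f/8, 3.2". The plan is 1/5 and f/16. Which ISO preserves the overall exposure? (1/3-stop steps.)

Shutter speed: 3.2 → 2.5 → 2 → 1.6 → 1.3 → 1 → 0.8 → 0.6 → 0.5 → 0.4 → 0.3 → 1/4 → 1/5 — 4 stops shorter (darker).
Aperture: f/8 → f/9 → f/10 → f/11 → f/13 → f/14 → f/16 — 2 stops smaller aperture (darker).
Net change so far: 6 stops darker. Offset with the ISO: 100 → 125 → 160 → 200 → 250 → 320 → 400 → 500 → 640 → 800 → 1000 → 1250 → 1600 → 2000 → 2500 → 3200 → 4000 → 5000 → 6400.

ISO 6400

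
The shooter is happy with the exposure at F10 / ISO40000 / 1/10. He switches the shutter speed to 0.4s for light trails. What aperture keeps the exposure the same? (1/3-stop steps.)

Shutter speed: 1/10 → 1/8 → 1/6 → 1/5 → 1/4 → 0.3 → 0.4 — 2 stops longer (brighter).
Need 2 stops darker from the aperture: f/10 → f/11 → f/13 → f/14 → f/16 → f/18 → f/20.

f/20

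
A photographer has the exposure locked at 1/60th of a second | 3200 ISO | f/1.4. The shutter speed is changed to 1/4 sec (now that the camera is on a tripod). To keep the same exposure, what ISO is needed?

Shutter speed: 1/60 → 1/30 → 1/15 → 1/8 → 1/4 — 4 stops slower (brighter).
Need 4 stops darker from the ISO: 3200 → 1600 → 800 → 400 → 200.

ISO 200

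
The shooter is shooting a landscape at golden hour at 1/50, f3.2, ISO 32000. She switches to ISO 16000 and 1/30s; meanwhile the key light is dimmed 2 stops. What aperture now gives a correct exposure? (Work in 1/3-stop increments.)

f/1.4

Scene light: 2 stops darker.
ISO: 32000 → 25600 → 20000 → 16000 — 1 stop dropped (darker).
Shutter speed: 1/50 → 1/40 → 1/30 — 2/3 stop longer (brighter).
Net so far: 2 1/3 stops darker. Aperture: f/3.2 → f/2.8 → f/2.5 → f/2.2 → f/2 → f/1.8 → f/1.6 → f/1.4.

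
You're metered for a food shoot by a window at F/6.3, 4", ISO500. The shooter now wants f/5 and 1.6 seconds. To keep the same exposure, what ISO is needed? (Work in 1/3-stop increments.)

Aperture: f/6.3 → f/5.6 → f/5 — 2/3 stop opened up (brighter).
Shutter speed: 4 → 3.2 → 2.5 → 2 → 1.6 — 1 1/3 stops shorter (darker).
Net change so far: 2/3 stop darker. Offset with the ISO: 500 → 640 → 800.

ISO 800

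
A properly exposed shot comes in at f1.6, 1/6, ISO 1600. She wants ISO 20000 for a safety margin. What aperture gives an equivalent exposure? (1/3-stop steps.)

ISO: 1600 → 2000 → 2500 → 3200 → 4000 → 5000 → 6400 → 8000 → 10000 → 12800 → 16000 → 20000 — 3 2/3 stops higher (brighter).
Need 3 2/3 stops darker from the aperture: f/1.6 → f/1.8 → f/2 → f/2.2 → f/2.5 → f/2.8 → f/3.2 → f/3.5 → f/4 → f/4.5 → f/5 → f/5.6.

f/5.6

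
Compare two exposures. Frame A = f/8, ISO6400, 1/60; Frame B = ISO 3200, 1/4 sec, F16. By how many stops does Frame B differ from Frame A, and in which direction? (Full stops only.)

1 stop brighter

Aperture: f/8 → f/11 → f/16 — 2 stops stopped down (darker).
Shutter speed: 1/60 → 1/30 → 1/15 → 1/8 → 1/4 — 4 stops longer (brighter).
ISO: 6400 → 3200 — 1 stop dropped (darker).
Net: −2 +4 −1 = +1 stop.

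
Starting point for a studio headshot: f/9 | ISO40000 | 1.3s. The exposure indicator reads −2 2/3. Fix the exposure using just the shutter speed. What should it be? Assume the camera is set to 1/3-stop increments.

8 s

Underexposed by 2 2/3 stops → need 2 2/3 stops brighter.
Shutter speed: 1.3 → 1.6 → 2 → 2.5 → 3.2 → 4 → 5 → 6 → 8.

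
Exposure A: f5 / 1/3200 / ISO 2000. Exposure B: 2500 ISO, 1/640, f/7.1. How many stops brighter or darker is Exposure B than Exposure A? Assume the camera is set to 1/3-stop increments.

Aperture: f/5 → f/5.6 → f/6.3 → f/7.1 — 1 stop narrower (darker).
Shutter speed: 1/3200 → 1/2500 → 1/2000 → 1/1600 → 1/1250 → 1/1000 → 1/800 → 1/640 — 2 1/3 stops slower (brighter).
ISO: 2000 → 2500 — 1/3 stop raised (brighter).
Net: −1 +2 1/3 +1/3 = +1 2/3 stops.

1 2/3 stops brighter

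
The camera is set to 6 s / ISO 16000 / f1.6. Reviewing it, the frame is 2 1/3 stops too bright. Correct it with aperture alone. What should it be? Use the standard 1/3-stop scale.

f/3.5

Overexposed by 2 1/3 stops → need 2 1/3 stops darker.
Aperture: f/1.6 → f/1.8 → f/2 → f/2.2 → f/2.5 → f/2.8 → f/3.2 → f/3.5.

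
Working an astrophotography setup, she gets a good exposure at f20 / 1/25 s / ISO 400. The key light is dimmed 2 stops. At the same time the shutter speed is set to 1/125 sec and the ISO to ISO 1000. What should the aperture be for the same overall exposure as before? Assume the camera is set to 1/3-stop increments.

f/7.1

Scene light: 2 stops darker.
Shutter speed: 1/25 → 1/30 → 1/40 → 1/50 → 1/60 → 1/80 → 1/100 → 1/125 — 2 1/3 stops shorter (darker).
ISO: 400 → 500 → 640 → 800 → 1000 — 1 1/3 stops raised (brighter).
Net so far: 3 stops darker. Aperture: f/20 → f/18 → f/16 → f/14 → f/13 → f/11 → f/10 → f/9 → f/8 → f/7.1.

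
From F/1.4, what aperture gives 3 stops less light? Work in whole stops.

f/4

Aperture: f/1.4 → f/2 → f/2.8 → f/4 — 3 stops narrower (darker).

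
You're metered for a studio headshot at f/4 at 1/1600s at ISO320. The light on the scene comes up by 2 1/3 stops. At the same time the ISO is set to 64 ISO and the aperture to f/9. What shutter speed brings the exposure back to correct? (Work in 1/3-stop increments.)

Scene light: 2 1/3 stops brighter.
ISO: 320 → 250 → 200 → 160 → 125 → 100 → 80 → 64 — 2 1/3 stops lower (darker).
Aperture: f/4 → f/4.5 → f/5 → f/5.6 → f/6.3 → f/7.1 → f/8 → f/9 — 2 1/3 stops narrower (darker).
Net so far: 2 1/3 stops darker. Shutter speed: 1/1600 → 1/1250 → 1/1000 → 1/800 → 1/640 → 1/500 → 1/400 → 1/320.

1/320s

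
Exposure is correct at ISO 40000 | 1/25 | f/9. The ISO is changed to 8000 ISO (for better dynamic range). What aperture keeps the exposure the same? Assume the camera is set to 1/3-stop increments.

f/4

ISO: 40000 → 32000 → 25600 → 20000 → 16000 → 12800 → 10000 → 8000 — 2 1/3 stops lower (darker).
Need 2 1/3 stops brighter from the aperture: f/9 → f/8 → f/7.1 → f/6.3 → f/5.6 → f/5 → f/4.5 → f/4.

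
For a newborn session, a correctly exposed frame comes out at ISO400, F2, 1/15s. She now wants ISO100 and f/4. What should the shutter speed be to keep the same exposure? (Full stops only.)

ISO: 400 → 200 → 100 — 2 stops lower (darker).
Aperture: f/2 → f/2.8 → f/4 — 2 stops narrower (darker).
Net change so far: 4 stops darker. Offset with the shutter speed: 1/15 → 1/8 → 1/4 → 1/2 → 1.

1 s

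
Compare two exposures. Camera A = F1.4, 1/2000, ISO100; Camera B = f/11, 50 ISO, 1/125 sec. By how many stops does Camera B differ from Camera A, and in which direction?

Aperture: f/1.4 → f/2 → f/2.8 → f/4 → f/5.6 → f/8 → f/11 — 6 stops narrower (darker).
Shutter speed: 1/2000 → 1/1000 → 1/500 → 1/250 → 1/125 — 4 stops slower (brighter).
ISO: 100 → 50 — 1 stop lower (darker).
Net: −6 +4 −1 = −3 stops.

3 stops darker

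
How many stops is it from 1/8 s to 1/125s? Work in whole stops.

4 stops

1/8 → 1/15 → 1/30 → 1/60 → 1/125 — count the steps: 4 stops.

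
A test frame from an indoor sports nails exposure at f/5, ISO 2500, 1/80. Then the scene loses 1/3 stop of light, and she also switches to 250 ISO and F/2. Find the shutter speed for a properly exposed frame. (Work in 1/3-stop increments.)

Scene light: 1/3 stop darker.
ISO: 2500 → 2000 → 1600 → 1250 → 1000 → 800 → 640 → 500 → 400 → 320 → 250 — 3 1/3 stops lower (darker).
Aperture: f/5 → f/4.5 → f/4 → f/3.5 → f/3.2 → f/2.8 → f/2.5 → f/2.2 → f/2 — 2 2/3 stops larger aperture (brighter).
Net so far: 1 stop darker. Shutter speed: 1/80 → 1/60 → 1/50 → 1/40.

1/40s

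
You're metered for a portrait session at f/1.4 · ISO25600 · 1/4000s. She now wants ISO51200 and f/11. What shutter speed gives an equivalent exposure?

1/125s

ISO: 25600 → 51200 — 1 stop higher (brighter).
Aperture: f/1.4 → f/2 → f/2.8 → f/4 → f/5.6 → f/8 → f/11 — 6 stops stopped down (darker).
Net change so far: 5 stops darker. Offset with the shutter speed: 1/4000 → 1/2000 → 1/1000 → 1/500 → 1/250 → 1/125.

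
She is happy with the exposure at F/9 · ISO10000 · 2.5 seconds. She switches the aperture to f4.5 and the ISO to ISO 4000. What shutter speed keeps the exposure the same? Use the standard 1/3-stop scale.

Aperture: f/9 → f/8 → f/7.1 → f/6.3 → f/5.6 → f/5 → f/4.5 — 2 stops opened up (brighter).
ISO: 10000 → 8000 → 6400 → 5000 → 4000 — 1 1/3 stops dropped (darker).
Net change so far: 2/3 stop brighter. Offset with the shutter speed: 2.5 → 2 → 1.6.

1.6 s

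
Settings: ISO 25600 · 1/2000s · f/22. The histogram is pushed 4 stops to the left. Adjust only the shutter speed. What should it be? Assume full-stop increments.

1/125s

Underexposed by 4 stops → need 4 stops brighter.
Shutter speed: 1/2000 → 1/1000 → 1/500 → 1/250 → 1/125.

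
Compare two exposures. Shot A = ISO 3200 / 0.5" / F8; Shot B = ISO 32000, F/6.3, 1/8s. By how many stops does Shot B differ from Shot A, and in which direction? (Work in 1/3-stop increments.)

2 stops brighter

Aperture: f/8 → f/7.1 → f/6.3 — 2/3 stop larger aperture (brighter).
Shutter speed: 0.5 → 0.4 → 0.3 → 1/4 → 1/5 → 1/6 → 1/8 — 2 stops shorter (darker).
ISO: 3200 → 4000 → 5000 → 6400 → 8000 → 10000 → 12800 → 16000 → 20000 → 25600 → 32000 — 3 1/3 stops raised (brighter).
Net: +2/3 −2 +3 1/3 = +2 stops.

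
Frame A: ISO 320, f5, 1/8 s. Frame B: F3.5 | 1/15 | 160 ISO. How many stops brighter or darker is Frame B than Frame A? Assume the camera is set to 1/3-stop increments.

Aperture: f/5 → f/4.5 → f/4 → f/3.5 — 1 stop larger aperture (brighter).
Shutter speed: 1/8 → 1/10 → 1/13 → 1/15 — 1 stop faster (darker).
ISO: 320 → 250 → 200 → 160 — 1 stop dropped (darker).
Net: +1 −1 −1 = −1 stop.

1 stop darker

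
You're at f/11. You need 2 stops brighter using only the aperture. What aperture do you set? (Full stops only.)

f/5.6

Aperture: f/11 → f/8 → f/5.6 — 2 stops larger aperture (brighter).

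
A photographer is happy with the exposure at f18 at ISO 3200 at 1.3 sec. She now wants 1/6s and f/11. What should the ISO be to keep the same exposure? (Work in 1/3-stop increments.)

Shutter speed: 1.3 → 1 → 0.8 → 0.6 → 0.5 → 0.4 → 0.3 → 1/4 → 1/5 → 1/6 — 3 stops shorter (darker).
Aperture: f/18 → f/16 → f/14 → f/13 → f/11 — 1 1/3 stops opened up (brighter).
Net change so far: 1 2/3 stops darker. Offset with the ISO: 3200 → 4000 → 5000 → 6400 → 8000 → 10000.

ISO 10000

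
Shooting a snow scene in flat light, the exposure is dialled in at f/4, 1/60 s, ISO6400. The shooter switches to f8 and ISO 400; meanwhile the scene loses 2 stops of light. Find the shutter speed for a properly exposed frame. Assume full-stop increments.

4 s

Scene light: 2 stops darker.
Aperture: f/4 → f/5.6 → f/8 — 2 stops smaller aperture (darker).
ISO: 6400 → 3200 → 1600 → 800 → 400 — 4 stops dropped (darker).
Net so far: 8 stops darker. Shutter speed: 1/60 → 1/30 → 1/15 → 1/8 → 1/4 → 1/2 → 1 → 2 → 4.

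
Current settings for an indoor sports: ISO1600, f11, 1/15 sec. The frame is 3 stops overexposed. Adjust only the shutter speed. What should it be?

1/125s

Overexposed by 3 stops → need 3 stops darker.
Shutter speed: 1/15 → 1/30 → 1/60 → 1/125.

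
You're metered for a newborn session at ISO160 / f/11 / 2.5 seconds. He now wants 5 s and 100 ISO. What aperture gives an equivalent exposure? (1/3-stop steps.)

f/13

Shutter speed: 2.5 → 3.2 → 4 → 5 — 1 stop longer (brighter).
ISO: 160 → 125 → 100 — 2/3 stop dropped (darker).
Net change so far: 1/3 stop brighter. Offset with the aperture: f/11 → f/13.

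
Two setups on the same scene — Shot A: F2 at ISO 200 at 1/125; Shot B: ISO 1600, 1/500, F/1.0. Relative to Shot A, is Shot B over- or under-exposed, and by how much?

3 stops brighter

Aperture: f/2 → f/1.4 → f/1.0 — 2 stops wider (brighter).
Shutter speed: 1/125 → 1/250 → 1/500 — 2 stops shorter (darker).
ISO: 200 → 400 → 800 → 1600 — 3 stops higher (brighter).
Net: +2 −2 +3 = +3 stops.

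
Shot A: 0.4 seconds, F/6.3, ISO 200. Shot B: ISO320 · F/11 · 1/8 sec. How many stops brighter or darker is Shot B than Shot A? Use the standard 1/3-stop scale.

2 2/3 stops darker

Aperture: f/6.3 → f/7.1 → f/8 → f/9 → f/10 → f/11 — 1 2/3 stops smaller aperture (darker).
Shutter speed: 0.4 → 0.3 → 1/4 → 1/5 → 1/6 → 1/8 — 1 2/3 stops shorter (darker).
ISO: 200 → 250 → 320 — 2/3 stop raised (brighter).
Net: −1 2/3 −1 2/3 +2/3 = −2 2/3 stops.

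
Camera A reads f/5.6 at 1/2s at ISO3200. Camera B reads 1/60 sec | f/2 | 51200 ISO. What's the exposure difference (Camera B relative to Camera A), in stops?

Aperture: f/5.6 → f/4 → f/2.8 → f/2 — 3 stops wider (brighter).
Shutter speed: 1/2 → 1/4 → 1/8 → 1/15 → 1/30 → 1/60 — 5 stops shorter (darker).
ISO: 3200 → 6400 → 12800 → 25600 → 51200 — 4 stops higher (brighter).
Net: +3 −5 +4 = +2 stops.

2 stops brighter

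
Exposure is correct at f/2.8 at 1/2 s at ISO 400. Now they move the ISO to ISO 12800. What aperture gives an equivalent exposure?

f/16

ISO: 400 → 800 → 1600 → 3200 → 6400 → 12800 — 5 stops higher (brighter).
Need 5 stops darker from the aperture: f/2.8 → f/4 → f/5.6 → f/8 → f/11 → f/16.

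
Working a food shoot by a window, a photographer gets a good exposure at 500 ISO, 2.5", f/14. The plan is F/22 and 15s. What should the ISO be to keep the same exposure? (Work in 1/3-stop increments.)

Aperture: f/14 → f/16 → f/18 → f/20 → f/22 — 1 1/3 stops smaller aperture (darker).
Shutter speed: 2.5 → 3.2 → 4 → 5 → 6 → 8 → 10 → 13 → 15 — 2 2/3 stops longer (brighter).
Net change so far: 1 1/3 stops brighter. Offset with the ISO: 500 → 400 → 320 → 250 → 200.

ISO 200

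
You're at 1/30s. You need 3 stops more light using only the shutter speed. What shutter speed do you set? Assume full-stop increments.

Shutter speed: 1/30 → 1/15 → 1/8 → 1/4 — 3 stops longer (brighter).

1/4s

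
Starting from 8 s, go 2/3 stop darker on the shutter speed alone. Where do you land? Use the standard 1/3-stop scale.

Shutter speed: 8 → 6 → 5 — 2/3 stop faster (darker).

5 s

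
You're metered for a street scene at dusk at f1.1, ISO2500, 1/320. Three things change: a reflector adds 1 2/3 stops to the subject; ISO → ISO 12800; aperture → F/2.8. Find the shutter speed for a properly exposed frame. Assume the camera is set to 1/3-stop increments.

Scene light: 1 2/3 stops brighter.
ISO: 2500 → 3200 → 4000 → 5000 → 6400 → 8000 → 10000 → 12800 — 2 1/3 stops higher (brighter).
Aperture: f/1.1 → f/1.2 → f/1.4 → f/1.6 → f/1.8 → f/2 → f/2.2 → f/2.5 → f/2.8 — 2 2/3 stops narrower (darker).
Net so far: 1 1/3 stops brighter. Shutter speed: 1/320 → 1/400 → 1/500 → 1/640 → 1/800.

1/800s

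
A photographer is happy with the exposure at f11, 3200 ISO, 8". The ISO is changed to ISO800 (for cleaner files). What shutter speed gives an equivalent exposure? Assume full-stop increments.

ISO: 3200 → 1600 → 800 — 2 stops lower (darker).
Need 2 stops brighter from the shutter speed: 8 → 15 → 30.

30 s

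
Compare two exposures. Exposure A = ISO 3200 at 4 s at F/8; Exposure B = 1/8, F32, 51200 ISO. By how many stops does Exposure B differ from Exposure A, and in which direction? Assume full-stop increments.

Aperture: f/8 → f/11 → f/16 → f/22 → f/32 — 4 stops narrower (darker).
Shutter speed: 4 → 2 → 1 → 1/2 → 1/4 → 1/8 — 5 stops shorter (darker).
ISO: 3200 → 6400 → 12800 → 25600 → 51200 — 4 stops raised (brighter).
Net: −4 −5 +4 = −5 stops.

5 stops darker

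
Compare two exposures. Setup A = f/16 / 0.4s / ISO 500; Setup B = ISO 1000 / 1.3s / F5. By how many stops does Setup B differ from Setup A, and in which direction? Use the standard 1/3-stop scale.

Aperture: f/16 → f/14 → f/13 → f/11 → f/10 → f/9 → f/8 → f/7.1 → f/6.3 → f/5.6 → f/5 — 3 1/3 stops wider (brighter).
Shutter speed: 0.4 → 0.5 → 0.6 → 0.8 → 1 → 1.3 — 1 2/3 stops slower (brighter).
ISO: 500 → 640 → 800 → 1000 — 1 stop higher (brighter).
Net: +3 1/3 +1 2/3 +1 = +6 stops.

6 stops brighter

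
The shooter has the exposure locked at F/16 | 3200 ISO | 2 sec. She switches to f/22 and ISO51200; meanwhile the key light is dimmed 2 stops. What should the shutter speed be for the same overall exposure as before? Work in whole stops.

Scene light: 2 stops darker.
Aperture: f/16 → f/22 — 1 stop stopped down (darker).
ISO: 3200 → 6400 → 12800 → 25600 → 51200 — 4 stops higher (brighter).
Net so far: 1 stop brighter. Shutter speed: 2 → 1.

1 s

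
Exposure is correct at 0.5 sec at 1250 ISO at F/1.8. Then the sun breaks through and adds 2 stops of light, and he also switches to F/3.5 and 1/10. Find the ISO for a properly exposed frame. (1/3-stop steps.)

ISO 6400

Scene light: 2 stops brighter.
Aperture: f/1.8 → f/2 → f/2.2 → f/2.5 → f/2.8 → f/3.2 → f/3.5 — 2 stops stopped down (darker).
Shutter speed: 0.5 → 0.4 → 0.3 → 1/4 → 1/5 → 1/6 → 1/8 → 1/10 — 2 1/3 stops shorter (darker).
Net so far: 2 1/3 stops darker. ISO: 1250 → 1600 → 2000 → 2500 → 3200 → 4000 → 5000 → 6400.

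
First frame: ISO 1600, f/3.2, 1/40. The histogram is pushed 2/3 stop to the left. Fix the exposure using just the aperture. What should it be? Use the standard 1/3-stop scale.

Underexposed by 2/3 stop → need 2/3 stop brighter.
Aperture: f/3.2 → f/2.8 → f/2.5.

f/2.5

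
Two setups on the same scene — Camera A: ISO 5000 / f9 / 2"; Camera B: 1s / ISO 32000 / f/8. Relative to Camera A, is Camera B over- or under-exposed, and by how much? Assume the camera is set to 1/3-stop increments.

Aperture: f/9 → f/8 — 1/3 stop opened up (brighter).
Shutter speed: 2 → 1.6 → 1.3 → 1 — 1 stop faster (darker).
ISO: 5000 → 6400 → 8000 → 10000 → 12800 → 16000 → 20000 → 25600 → 32000 — 2 2/3 stops higher (brighter).
Net: +1/3 −1 +2 2/3 = +2 stops.

2 stops brighter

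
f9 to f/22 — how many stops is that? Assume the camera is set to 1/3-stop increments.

2 2/3 stops

f/9 → f/10 → f/11 → f/13 → f/14 → f/16 → f/18 → f/20 → f/22 — count the steps: 8 third-stops = 2 2/3 stops.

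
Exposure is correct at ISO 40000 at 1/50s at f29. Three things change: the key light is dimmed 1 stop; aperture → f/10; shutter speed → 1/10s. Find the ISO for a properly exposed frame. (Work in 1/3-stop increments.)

ISO 2000

Scene light: 1 stop darker.
Aperture: f/29 → f/25 → f/22 → f/20 → f/18 → f/16 → f/14 → f/13 → f/11 → f/10 — 3 stops wider (brighter).
Shutter speed: 1/50 → 1/40 → 1/30 → 1/25 → 1/20 → 1/15 → 1/13 → 1/10 — 2 1/3 stops longer (brighter).
Net so far: 4 1/3 stops brighter. ISO: 40000 → 32000 → 25600 → 20000 → 16000 → 12800 → 10000 → 8000 → 6400 → 5000 → 4000 → 3200 → 2500 → 2000.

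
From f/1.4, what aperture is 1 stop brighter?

f/1.0

Aperture: f/1.4 → f/1.0 — 1 stop wider (brighter).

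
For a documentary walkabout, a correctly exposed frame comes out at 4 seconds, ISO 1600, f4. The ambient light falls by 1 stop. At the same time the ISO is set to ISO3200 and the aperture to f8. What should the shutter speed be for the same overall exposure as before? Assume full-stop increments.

15 s

Scene light: 1 stop darker.
ISO: 1600 → 3200 — 1 stop raised (brighter).
Aperture: f/4 → f/5.6 → f/8 — 2 stops stopped down (darker).
Net so far: 2 stops darker. Shutter speed: 4 → 8 → 15.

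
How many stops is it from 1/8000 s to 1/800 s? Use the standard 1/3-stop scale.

3 1/3 stops

1/8000 → 1/6400 → 1/5000 → 1/4000 → 1/3200 → 1/2500 → 1/2000 → 1/1600 → 1/1250 → 1/1000 → 1/800 — count the steps: 10 third-stops = 3 1/3 stops.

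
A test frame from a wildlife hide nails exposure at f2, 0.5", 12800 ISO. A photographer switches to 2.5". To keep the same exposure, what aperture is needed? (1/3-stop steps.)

f/4.5

Shutter speed: 0.5 → 0.6 → 0.8 → 1 → 1.3 → 1.6 → 2 → 2.5 — 2 1/3 stops longer (brighter).
Need 2 1/3 stops darker from the aperture: f/2 → f/2.2 → f/2.5 → f/2.8 → f/3.2 → f/3.5 → f/4 → f/4.5.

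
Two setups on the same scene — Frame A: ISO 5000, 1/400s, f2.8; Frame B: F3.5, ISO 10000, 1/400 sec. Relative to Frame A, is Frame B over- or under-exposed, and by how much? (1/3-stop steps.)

1/3 stop brighter

Aperture: f/2.8 → f/3.2 → f/3.5 — 2/3 stop stopped down (darker).
Shutter speed: unchanged.
ISO: 5000 → 6400 → 8000 → 10000 — 1 stop higher (brighter).
Net: −2/3 +1 = +1/3 stops.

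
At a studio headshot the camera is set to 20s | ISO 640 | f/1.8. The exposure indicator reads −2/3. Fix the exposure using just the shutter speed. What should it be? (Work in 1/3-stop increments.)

Underexposed by 2/3 stop → need 2/3 stop brighter.
Shutter speed: 20 → 25 → 30.

30 s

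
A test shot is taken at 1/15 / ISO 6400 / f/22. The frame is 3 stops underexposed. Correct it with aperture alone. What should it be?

Underexposed by 3 stops → need 3 stops brighter.
Aperture: f/22 → f/16 → f/11 → f/8.

f/8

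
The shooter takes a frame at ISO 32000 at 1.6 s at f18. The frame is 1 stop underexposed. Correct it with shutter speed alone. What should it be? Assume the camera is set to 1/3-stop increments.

Underexposed by 1 stop → need 1 stop brighter.
Shutter speed: 1.6 → 2 → 2.5 → 3.2.

3.2 s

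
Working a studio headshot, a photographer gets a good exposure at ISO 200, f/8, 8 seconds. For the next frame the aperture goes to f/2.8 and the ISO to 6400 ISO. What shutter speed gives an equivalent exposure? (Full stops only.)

1/30s

Aperture: f/8 → f/5.6 → f/4 → f/2.8 — 3 stops opened up (brighter).
ISO: 200 → 400 → 800 → 1600 → 3200 → 6400 — 5 stops higher (brighter).
Net change so far: 8 stops brighter. Offset with the shutter speed: 8 → 4 → 2 → 1 → 1/2 → 1/4 → 1/8 → 1/15 → 1/30.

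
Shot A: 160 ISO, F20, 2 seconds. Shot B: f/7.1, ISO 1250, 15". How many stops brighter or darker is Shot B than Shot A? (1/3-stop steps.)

Aperture: f/20 → f/18 → f/16 → f/14 → f/13 → f/11 → f/10 → f/9 → f/8 → f/7.1 — 3 stops larger aperture (brighter).
Shutter speed: 2 → 2.5 → 3.2 → 4 → 5 → 6 → 8 → 10 → 13 → 15 — 3 stops slower (brighter).
ISO: 160 → 200 → 250 → 320 → 400 → 500 → 640 → 800 → 1000 → 1250 — 3 stops higher (brighter).
Net: +3 +3 +3 = +9 stops.

9 stops brighter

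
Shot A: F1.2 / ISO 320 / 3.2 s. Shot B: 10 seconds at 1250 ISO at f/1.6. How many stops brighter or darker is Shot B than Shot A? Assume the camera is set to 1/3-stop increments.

Aperture: f/1.2 → f/1.4 → f/1.6 — 2/3 stop smaller aperture (darker).
Shutter speed: 3.2 → 4 → 5 → 6 → 8 → 10 — 1 2/3 stops slower (brighter).
ISO: 320 → 400 → 500 → 640 → 800 → 1000 → 1250 — 2 stops raised (brighter).
Net: −2/3 +1 2/3 +2 = +3 stops.

3 stops brighter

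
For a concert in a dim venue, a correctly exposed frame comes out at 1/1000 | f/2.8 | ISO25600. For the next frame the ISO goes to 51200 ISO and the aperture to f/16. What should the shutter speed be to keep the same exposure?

1/60s

ISO: 25600 → 51200 — 1 stop raised (brighter).
Aperture: f/2.8 → f/4 → f/5.6 → f/8 → f/11 → f/16 — 5 stops stopped down (darker).
Net change so far: 4 stops darker. Offset with the shutter speed: 1/1000 → 1/500 → 1/250 → 1/125 → 1/60.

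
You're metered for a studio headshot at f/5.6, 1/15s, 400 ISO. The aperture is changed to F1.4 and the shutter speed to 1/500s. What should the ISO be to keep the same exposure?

ISO 800

Aperture: f/5.6 → f/4 → f/2.8 → f/2 → f/1.4 — 4 stops opened up (brighter).
Shutter speed: 1/15 → 1/30 → 1/60 → 1/125 → 1/250 → 1/500 — 5 stops shorter (darker).
Net change so far: 1 stop darker. Offset with the ISO: 400 → 800.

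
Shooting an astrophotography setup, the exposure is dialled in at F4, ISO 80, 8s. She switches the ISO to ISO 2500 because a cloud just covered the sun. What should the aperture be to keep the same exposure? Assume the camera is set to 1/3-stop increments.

f/22

ISO: 80 → 100 → 125 → 160 → 200 → 250 → 320 → 400 → 500 → 640 → 800 → 1000 → 1250 → 1600 → 2000 → 2500 — 5 stops raised (brighter).
Need 5 stops darker from the aperture: f/4 → f/4.5 → f/5 → f/5.6 → f/6.3 → f/7.1 → f/8 → f/9 → f/10 → f/11 → f/13 → f/14 → f/16 → f/18 → f/20 → f/22.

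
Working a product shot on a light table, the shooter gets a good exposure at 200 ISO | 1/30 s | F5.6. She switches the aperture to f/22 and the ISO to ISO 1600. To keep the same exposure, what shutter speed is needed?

Aperture: f/5.6 → f/8 → f/11 → f/16 → f/22 — 4 stops smaller aperture (darker).
ISO: 200 → 400 → 800 → 1600 — 3 stops raised (brighter).
Net change so far: 1 stop darker. Offset with the shutter speed: 1/30 → 1/15.

1/15s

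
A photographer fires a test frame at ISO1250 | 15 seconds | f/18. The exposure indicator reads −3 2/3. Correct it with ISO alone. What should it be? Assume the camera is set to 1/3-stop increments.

ISO 16000

Underexposed by 3 2/3 stops → need 3 2/3 stops brighter.
ISO: 1250 → 1600 → 2000 → 2500 → 3200 → 4000 → 5000 → 6400 → 8000 → 10000 → 12800 → 16000.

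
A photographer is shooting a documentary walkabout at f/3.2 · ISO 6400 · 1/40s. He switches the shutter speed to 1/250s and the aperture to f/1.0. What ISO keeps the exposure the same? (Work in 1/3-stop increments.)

Shutter speed: 1/40 → 1/50 → 1/60 → 1/80 → 1/100 → 1/125 → 1/160 → 1/200 → 1/250 — 2 2/3 stops shorter (darker).
Aperture: f/3.2 → f/2.8 → f/2.5 → f/2.2 → f/2 → f/1.8 → f/1.6 → f/1.4 → f/1.2 → f/1.1 → f/1.0 — 3 1/3 stops larger aperture (brighter).
Net change so far: 2/3 stop brighter. Offset with the ISO: 6400 → 5000 → 4000.

ISO 4000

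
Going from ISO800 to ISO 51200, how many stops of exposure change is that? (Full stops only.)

6 stops

800 → 1600 → 3200 → 6400 → 12800 → 25600 → 51200 — count the steps: 6 stops.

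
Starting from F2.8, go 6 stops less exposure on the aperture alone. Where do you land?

Aperture: f/2.8 → f/4 → f/5.6 → f/8 → f/11 → f/16 → f/22 — 6 stops smaller aperture (darker).

f/22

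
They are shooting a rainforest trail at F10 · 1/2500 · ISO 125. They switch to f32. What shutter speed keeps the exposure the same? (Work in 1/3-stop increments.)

Aperture: f/10 → f/11 → f/13 → f/14 → f/16 → f/18 → f/20 → f/22 → f/25 → f/29 → f/32 — 3 1/3 stops stopped down (darker).
Need 3 1/3 stops brighter from the shutter speed: 1/2500 → 1/2000 → 1/1600 → 1/1250 → 1/1000 → 1/800 → 1/640 → 1/500 → 1/400 → 1/320 → 1/250.

1/250s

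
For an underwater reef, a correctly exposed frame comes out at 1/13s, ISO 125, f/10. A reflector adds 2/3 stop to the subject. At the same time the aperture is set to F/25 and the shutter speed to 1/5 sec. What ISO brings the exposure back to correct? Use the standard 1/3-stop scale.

Scene light: 2/3 stop brighter.
Aperture: f/10 → f/11 → f/13 → f/14 → f/16 → f/18 → f/20 → f/22 → f/25 — 2 2/3 stops smaller aperture (darker).
Shutter speed: 1/13 → 1/10 → 1/8 → 1/6 → 1/5 — 1 1/3 stops longer (brighter).
Net so far: 2/3 stop darker. ISO: 125 → 160 → 200.

ISO 200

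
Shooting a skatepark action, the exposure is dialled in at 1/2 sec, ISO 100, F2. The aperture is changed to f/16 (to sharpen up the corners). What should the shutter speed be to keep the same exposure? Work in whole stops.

Aperture: f/2 → f/2.8 → f/4 → f/5.6 → f/8 → f/11 → f/16 — 6 stops stopped down (darker).
Need 6 stops brighter from the shutter speed: 1/2 → 1 → 2 → 4 → 8 → 15 → 30.

30 s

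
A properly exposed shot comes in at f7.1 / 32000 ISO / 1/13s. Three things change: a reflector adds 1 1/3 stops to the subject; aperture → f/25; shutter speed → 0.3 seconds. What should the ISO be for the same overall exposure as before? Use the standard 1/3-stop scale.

ISO 40000

Scene light: 1 1/3 stops brighter.
Aperture: f/7.1 → f/8 → f/9 → f/10 → f/11 → f/13 → f/14 → f/16 → f/18 → f/20 → f/22 → f/25 — 3 2/3 stops narrower (darker).
Shutter speed: 1/13 → 1/10 → 1/8 → 1/6 → 1/5 → 1/4 → 0.3 — 2 stops slower (brighter).
Net so far: 1/3 stop darker. ISO: 32000 → 40000.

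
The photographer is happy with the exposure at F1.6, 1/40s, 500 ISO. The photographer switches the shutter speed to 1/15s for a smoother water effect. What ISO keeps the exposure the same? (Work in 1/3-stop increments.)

Shutter speed: 1/40 → 1/30 → 1/25 → 1/20 → 1/15 — 1 1/3 stops slower (brighter).
Need 1 1/3 stops darker from the ISO: 500 → 400 → 320 → 250 → 200.

ISO 200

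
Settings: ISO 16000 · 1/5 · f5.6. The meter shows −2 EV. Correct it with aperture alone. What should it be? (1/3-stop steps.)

f/2.8

Underexposed by 2 stops → need 2 stops brighter.
Aperture: f/5.6 → f/5 → f/4.5 → f/4 → f/3.5 → f/3.2 → f/2.8.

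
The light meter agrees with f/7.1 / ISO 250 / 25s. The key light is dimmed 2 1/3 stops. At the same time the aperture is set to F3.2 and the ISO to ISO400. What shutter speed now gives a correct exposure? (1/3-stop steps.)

Scene light: 2 1/3 stops darker.
Aperture: f/7.1 → f/6.3 → f/5.6 → f/5 → f/4.5 → f/4 → f/3.5 → f/3.2 — 2 1/3 stops opened up (brighter).
ISO: 250 → 320 → 400 — 2/3 stop higher (brighter).
Net so far: 2/3 stop brighter. Shutter speed: 25 → 20 → 15.

15 s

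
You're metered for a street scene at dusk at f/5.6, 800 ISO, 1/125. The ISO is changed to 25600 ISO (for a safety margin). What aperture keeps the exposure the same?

ISO: 800 → 1600 → 3200 → 6400 → 12800 → 25600 — 5 stops higher (brighter).
Need 5 stops darker from the aperture: f/5.6 → f/8 → f/11 → f/16 → f/22 → f/32.

f/32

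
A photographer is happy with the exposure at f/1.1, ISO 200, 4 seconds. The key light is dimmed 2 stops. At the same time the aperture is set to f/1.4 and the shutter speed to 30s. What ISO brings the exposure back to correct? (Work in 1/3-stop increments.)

ISO 160

Scene light: 2 stops darker.
Aperture: f/1.1 → f/1.2 → f/1.4 — 2/3 stop smaller aperture (darker).
Shutter speed: 4 → 5 → 6 → 8 → 10 → 13 → 15 → 20 → 25 → 30 — 3 stops longer (brighter).
Net so far: 1/3 stop brighter. ISO: 200 → 160.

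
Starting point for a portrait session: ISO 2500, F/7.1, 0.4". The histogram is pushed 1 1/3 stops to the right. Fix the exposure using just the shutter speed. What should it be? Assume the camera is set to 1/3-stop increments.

1/6s

Overexposed by 1 1/3 stops → need 1 1/3 stops darker.
Shutter speed: 0.4 → 0.3 → 1/4 → 1/5 → 1/6.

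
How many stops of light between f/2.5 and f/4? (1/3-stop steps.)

f/2.5 → f/2.8 → f/3.2 → f/3.5 → f/4 — count the steps: 4 third-stops = 1 1/3 stops.

1 1/3 stops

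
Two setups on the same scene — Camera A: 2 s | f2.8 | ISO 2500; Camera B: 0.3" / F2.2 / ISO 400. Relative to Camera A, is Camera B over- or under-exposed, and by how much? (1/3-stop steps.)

Aperture: f/2.8 → f/2.5 → f/2.2 — 2/3 stop wider (brighter).
Shutter speed: 2 → 1.6 → 1.3 → 1 → 0.8 → 0.6 → 0.5 → 0.4 → 0.3 — 2 2/3 stops shorter (darker).
ISO: 2500 → 2000 → 1600 → 1250 → 1000 → 800 → 640 → 500 → 400 — 2 2/3 stops lower (darker).
Net: +2/3 −2 2/3 −2 2/3 = −4 2/3 stops.

4 2/3 stops darker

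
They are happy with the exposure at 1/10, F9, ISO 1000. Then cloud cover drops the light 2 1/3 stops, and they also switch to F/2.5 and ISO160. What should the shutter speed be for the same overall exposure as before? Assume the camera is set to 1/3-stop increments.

1/4s

Scene light: 2 1/3 stops darker.
Aperture: f/9 → f/8 → f/7.1 → f/6.3 → f/5.6 → f/5 → f/4.5 → f/4 → f/3.5 → f/3.2 → f/2.8 → f/2.5 — 3 2/3 stops opened up (brighter).
ISO: 1000 → 800 → 640 → 500 → 400 → 320 → 250 → 200 → 160 — 2 2/3 stops dropped (darker).
Net so far: 1 1/3 stops darker. Shutter speed: 1/10 → 1/8 → 1/6 → 1/5 → 1/4.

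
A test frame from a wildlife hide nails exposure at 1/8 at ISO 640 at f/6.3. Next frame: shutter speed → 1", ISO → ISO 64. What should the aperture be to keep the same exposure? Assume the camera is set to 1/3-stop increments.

Shutter speed: 1/8 → 1/6 → 1/5 → 1/4 → 0.3 → 0.4 → 0.5 → 0.6 → 0.8 → 1 — 3 stops slower (brighter).
ISO: 640 → 500 → 400 → 320 → 250 → 200 → 160 → 125 → 100 → 80 → 64 — 3 1/3 stops dropped (darker).
Net change so far: 1/3 stop darker. Offset with the aperture: f/6.3 → f/5.6.

f/5.6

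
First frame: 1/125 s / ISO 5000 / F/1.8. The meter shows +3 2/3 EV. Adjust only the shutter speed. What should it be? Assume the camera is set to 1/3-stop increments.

Overexposed by 3 2/3 stops → need 3 2/3 stops darker.
Shutter speed: 1/125 → 1/160 → 1/200 → 1/250 → 1/320 → 1/400 → 1/500 → 1/640 → 1/800 → 1/1000 → 1/1250 → 1/1600.

1/1600s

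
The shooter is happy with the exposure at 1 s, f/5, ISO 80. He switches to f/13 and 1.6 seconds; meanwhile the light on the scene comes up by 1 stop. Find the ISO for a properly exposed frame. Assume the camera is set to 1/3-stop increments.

ISO 160

Scene light: 1 stop brighter.
Aperture: f/5 → f/5.6 → f/6.3 → f/7.1 → f/8 → f/9 → f/10 → f/11 → f/13 — 2 2/3 stops smaller aperture (darker).
Shutter speed: 1 → 1.3 → 1.6 — 2/3 stop longer (brighter).
Net so far: 1 stop darker. ISO: 80 → 100 → 125 → 160.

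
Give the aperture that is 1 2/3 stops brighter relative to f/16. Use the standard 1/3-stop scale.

Aperture: f/16 → f/14 → f/13 → f/11 → f/10 → f/9 — 1 2/3 stops opened up (brighter).

f/9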